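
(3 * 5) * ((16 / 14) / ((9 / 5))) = 200 / 21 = 9.52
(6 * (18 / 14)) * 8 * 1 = 432 / 7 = 61.71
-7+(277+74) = 344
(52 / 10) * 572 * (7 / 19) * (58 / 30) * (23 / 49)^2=228151352 / 488775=466.78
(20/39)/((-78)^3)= -5/4626882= -0.00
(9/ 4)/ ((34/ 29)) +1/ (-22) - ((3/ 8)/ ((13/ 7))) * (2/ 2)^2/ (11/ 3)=4421/ 2431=1.82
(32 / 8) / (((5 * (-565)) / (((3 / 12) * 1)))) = -1 / 2825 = -0.00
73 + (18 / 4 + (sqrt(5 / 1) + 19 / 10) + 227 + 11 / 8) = sqrt(5) + 12311 / 40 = 310.01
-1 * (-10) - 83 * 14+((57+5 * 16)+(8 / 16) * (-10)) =-1020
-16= -16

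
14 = 14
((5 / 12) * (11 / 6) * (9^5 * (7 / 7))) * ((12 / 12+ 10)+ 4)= 676603.12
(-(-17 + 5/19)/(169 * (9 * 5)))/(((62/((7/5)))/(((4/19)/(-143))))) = -1484/20283967275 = -0.00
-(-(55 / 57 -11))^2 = -327184 / 3249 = -100.70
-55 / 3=-18.33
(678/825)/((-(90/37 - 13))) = 8362/107525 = 0.08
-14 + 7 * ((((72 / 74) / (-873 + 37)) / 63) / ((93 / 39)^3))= -14.00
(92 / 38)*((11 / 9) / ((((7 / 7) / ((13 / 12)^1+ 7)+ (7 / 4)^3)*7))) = 3141248 / 40744683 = 0.08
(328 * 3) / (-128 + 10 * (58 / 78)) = -19188 / 2351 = -8.16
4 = 4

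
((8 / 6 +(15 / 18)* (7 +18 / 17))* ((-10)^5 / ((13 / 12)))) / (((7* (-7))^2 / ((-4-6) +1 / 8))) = 1621475000 / 530621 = 3055.81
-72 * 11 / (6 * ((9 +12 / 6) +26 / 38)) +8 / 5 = -1794 / 185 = -9.70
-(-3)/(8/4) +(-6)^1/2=-3/2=-1.50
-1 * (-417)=417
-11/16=-0.69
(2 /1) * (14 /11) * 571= 15988 /11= 1453.45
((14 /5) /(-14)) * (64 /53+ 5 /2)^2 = -154449 /56180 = -2.75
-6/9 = -2/3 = -0.67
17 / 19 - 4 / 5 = 9 / 95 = 0.09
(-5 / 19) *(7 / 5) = -7 / 19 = -0.37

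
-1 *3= -3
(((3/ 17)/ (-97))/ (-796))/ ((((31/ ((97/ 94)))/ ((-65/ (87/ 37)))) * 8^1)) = -2405/ 9148281536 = -0.00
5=5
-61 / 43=-1.42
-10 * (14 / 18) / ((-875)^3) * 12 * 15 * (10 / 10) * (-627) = -5016 / 3828125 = -0.00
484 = 484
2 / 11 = 0.18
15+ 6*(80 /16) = 45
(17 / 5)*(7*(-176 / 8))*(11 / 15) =-28798 / 75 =-383.97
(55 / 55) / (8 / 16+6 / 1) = 0.15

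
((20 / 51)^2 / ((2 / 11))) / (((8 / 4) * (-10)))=-110 / 2601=-0.04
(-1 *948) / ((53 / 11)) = -10428 / 53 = -196.75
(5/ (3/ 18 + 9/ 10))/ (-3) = -25/ 16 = -1.56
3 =3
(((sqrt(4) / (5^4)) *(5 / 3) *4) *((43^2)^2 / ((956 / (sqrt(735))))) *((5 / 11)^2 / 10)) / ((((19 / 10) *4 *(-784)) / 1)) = -3418801 *sqrt(15) / 1846188960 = -0.01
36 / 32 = 9 / 8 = 1.12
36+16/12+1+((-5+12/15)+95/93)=35.15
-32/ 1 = -32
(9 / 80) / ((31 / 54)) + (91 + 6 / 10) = 113827 / 1240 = 91.80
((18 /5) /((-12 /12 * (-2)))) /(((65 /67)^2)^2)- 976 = -86929689911 /89253125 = -973.97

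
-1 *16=-16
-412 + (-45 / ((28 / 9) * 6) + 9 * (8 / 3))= -21863 / 56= -390.41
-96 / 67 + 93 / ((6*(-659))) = -128605 / 88306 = -1.46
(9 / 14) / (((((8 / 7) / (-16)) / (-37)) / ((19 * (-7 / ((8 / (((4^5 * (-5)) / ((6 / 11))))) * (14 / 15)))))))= 55677600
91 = 91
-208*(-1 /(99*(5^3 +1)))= 104 /6237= 0.02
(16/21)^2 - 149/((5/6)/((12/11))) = -4716968/24255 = -194.47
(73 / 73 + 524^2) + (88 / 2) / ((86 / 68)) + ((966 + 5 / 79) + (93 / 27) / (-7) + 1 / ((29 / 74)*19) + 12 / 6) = 32496351005389 / 117920061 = 275579.50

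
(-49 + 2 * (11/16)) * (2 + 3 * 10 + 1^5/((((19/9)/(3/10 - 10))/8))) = 43053/190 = 226.59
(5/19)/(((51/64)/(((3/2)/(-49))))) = -160/15827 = -0.01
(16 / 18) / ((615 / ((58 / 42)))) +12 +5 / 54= 2811629 / 232470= 12.09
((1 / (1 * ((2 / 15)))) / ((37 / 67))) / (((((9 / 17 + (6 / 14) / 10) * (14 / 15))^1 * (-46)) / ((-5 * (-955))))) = -2039521875 / 772708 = -2639.45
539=539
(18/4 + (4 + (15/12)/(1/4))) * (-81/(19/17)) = -978.39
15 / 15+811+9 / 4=3257 / 4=814.25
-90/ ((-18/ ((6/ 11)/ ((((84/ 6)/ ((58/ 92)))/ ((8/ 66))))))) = 290/ 19481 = 0.01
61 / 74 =0.82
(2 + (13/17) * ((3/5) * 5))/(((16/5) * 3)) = 365/816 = 0.45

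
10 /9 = 1.11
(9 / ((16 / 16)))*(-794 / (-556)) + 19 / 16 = 31225 / 2224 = 14.04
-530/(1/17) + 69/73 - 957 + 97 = -720441/73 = -9869.05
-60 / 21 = -20 / 7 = -2.86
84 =84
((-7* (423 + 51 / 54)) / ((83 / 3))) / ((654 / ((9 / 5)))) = -53417 / 180940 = -0.30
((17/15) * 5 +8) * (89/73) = 3649/219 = 16.66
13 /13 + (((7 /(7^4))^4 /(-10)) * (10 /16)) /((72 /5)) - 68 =-1068325911321989 /15945162855552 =-67.00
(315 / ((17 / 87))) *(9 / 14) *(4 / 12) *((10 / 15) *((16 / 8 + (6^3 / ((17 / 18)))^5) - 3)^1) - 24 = 3478268051155573860909 / 24137569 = 144101837726722.76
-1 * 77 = -77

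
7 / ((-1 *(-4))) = 7 / 4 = 1.75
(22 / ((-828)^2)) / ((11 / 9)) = 1 / 38088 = 0.00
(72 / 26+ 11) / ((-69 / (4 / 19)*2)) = -358 / 17043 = -0.02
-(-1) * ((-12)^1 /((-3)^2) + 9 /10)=-13 /30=-0.43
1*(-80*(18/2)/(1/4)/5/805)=-576/805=-0.72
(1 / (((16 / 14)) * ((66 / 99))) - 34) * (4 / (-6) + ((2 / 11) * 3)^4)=6640531 / 351384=18.90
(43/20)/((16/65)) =559/64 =8.73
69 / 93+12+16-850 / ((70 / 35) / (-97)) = 1278866 / 31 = 41253.74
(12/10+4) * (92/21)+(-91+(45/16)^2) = -1621103/26880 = -60.31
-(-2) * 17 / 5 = 34 / 5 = 6.80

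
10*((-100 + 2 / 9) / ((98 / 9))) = -4490 / 49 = -91.63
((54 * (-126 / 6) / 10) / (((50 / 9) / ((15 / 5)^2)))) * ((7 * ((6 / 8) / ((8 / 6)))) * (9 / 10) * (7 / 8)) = -182284263 / 320000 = -569.64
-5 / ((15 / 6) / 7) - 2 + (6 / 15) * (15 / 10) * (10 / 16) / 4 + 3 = -413 / 32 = -12.91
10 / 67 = 0.15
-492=-492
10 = 10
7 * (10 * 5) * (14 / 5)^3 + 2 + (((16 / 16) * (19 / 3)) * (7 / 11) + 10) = 1270373 / 165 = 7699.23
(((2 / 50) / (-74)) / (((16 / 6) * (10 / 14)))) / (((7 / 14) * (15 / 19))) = -133 / 185000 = -0.00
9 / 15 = 3 / 5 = 0.60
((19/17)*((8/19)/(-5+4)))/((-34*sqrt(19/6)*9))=4*sqrt(114)/49419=0.00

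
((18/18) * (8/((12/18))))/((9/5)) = 20/3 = 6.67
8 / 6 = 4 / 3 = 1.33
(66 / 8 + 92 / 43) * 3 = 5361 / 172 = 31.17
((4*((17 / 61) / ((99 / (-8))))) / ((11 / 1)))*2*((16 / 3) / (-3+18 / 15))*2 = 174080 / 1793583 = 0.10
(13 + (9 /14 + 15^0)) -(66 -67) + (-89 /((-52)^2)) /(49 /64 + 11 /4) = 15.63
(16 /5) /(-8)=-2 /5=-0.40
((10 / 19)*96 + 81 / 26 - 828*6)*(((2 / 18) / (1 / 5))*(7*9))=-84969255 / 494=-172002.54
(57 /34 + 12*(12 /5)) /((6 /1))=1727 /340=5.08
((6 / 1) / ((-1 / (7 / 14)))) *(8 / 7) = -24 / 7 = -3.43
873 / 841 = 1.04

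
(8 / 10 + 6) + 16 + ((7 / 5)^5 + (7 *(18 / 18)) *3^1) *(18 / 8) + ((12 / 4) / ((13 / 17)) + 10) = 3903011 / 40625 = 96.07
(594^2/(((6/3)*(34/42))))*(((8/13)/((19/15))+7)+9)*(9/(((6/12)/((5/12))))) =113143920120/4199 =26945444.18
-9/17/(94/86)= -387/799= -0.48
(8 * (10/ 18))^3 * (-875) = -56000000/ 729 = -76817.56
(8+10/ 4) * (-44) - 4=-466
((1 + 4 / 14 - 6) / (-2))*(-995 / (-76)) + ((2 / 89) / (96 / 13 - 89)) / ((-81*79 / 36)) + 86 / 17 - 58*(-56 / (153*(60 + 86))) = 3197161557424585 / 88651972024056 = 36.06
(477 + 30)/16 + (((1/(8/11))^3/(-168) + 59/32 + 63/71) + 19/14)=218392667/6107136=35.76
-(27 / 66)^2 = -81 / 484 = -0.17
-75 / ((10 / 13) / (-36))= 3510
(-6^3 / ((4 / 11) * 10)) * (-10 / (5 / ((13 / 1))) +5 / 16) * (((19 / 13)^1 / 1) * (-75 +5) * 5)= -81174555 / 104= -780524.57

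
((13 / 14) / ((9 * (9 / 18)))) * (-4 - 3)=-13 / 9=-1.44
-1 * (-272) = 272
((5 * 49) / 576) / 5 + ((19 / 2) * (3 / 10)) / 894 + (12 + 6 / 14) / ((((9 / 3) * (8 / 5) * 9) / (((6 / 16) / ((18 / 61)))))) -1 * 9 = -154027169 / 18023040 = -8.55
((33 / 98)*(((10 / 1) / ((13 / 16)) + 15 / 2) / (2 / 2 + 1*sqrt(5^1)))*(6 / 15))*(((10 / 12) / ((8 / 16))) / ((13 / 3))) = -16995 / 66248 + 16995*sqrt(5) / 66248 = 0.32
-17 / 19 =-0.89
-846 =-846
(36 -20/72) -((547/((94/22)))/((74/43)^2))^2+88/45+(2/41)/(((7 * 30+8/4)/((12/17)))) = -201608303314768814273/110114308609710480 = -1830.90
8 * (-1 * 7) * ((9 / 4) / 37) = -126 / 37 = -3.41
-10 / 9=-1.11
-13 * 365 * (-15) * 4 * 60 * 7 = 119574000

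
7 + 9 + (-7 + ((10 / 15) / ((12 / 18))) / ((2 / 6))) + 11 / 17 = 215 / 17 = 12.65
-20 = -20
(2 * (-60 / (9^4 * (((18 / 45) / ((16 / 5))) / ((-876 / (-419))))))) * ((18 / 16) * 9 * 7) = -81760 / 3771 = -21.68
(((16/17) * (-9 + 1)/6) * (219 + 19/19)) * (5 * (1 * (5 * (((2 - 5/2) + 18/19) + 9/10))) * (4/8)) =-4505600/969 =-4649.74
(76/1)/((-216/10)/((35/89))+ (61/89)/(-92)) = -108900400/78713731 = -1.38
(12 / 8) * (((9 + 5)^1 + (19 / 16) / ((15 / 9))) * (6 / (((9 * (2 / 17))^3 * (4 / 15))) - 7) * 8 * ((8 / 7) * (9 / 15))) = 18235261 / 12600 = 1447.24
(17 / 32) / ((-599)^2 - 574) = 17 / 11463264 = 0.00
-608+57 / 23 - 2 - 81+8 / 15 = -237356 / 345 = -687.99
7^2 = 49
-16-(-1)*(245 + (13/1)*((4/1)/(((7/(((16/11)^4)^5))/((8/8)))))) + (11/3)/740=141952536915029105737544896577/10454534921251982542983540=13578.08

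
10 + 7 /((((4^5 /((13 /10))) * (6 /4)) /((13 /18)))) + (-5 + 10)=4148383 /276480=15.00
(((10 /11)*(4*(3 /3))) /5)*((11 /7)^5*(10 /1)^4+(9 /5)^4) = 8053432165816 /115548125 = 69697.64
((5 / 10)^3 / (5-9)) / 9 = -1 / 288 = -0.00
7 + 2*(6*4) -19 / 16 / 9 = 7901 / 144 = 54.87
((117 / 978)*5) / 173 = 195 / 56398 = 0.00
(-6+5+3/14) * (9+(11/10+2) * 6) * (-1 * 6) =4554/35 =130.11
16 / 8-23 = -21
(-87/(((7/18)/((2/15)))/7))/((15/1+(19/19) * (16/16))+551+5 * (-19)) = -261/590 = -0.44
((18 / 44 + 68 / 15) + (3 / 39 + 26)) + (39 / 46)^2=144053779 / 4538820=31.74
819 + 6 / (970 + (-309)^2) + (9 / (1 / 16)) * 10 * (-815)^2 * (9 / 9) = 92253917277375 / 96451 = 956484819.00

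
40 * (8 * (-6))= -1920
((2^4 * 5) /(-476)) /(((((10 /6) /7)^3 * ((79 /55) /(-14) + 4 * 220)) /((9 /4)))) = -1833678 /57589285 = -0.03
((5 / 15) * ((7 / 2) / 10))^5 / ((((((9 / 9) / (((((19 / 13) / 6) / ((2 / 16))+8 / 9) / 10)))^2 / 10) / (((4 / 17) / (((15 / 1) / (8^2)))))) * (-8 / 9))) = -115783423 / 5890547812500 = -0.00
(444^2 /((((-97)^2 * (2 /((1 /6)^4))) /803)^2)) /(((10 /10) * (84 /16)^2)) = 0.00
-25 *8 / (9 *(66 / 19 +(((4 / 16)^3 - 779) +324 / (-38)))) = 243200 / 8580501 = 0.03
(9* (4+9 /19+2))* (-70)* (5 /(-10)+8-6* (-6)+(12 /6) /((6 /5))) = -3499965 /19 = -184208.68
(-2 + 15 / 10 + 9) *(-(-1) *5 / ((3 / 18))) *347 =88485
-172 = -172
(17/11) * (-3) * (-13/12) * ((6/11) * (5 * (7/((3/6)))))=23205/121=191.78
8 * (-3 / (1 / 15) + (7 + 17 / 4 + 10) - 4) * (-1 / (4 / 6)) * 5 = 1665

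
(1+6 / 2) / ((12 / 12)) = 4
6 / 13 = 0.46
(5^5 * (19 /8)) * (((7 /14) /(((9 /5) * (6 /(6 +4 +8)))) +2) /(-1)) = -1009375 /48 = -21028.65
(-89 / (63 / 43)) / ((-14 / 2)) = 3827 / 441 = 8.68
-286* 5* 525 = -750750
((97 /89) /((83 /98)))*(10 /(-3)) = -4.29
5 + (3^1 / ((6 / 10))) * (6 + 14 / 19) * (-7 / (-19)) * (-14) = -60915 / 361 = -168.74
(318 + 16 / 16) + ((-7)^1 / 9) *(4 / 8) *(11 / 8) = 45859 / 144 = 318.47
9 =9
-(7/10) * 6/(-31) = 21/155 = 0.14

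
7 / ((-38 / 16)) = -56 / 19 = -2.95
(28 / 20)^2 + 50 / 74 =2438 / 925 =2.64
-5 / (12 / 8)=-10 / 3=-3.33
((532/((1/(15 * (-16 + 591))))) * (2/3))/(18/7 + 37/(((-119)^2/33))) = 8663699800/7527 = 1151016.31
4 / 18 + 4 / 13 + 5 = 647 / 117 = 5.53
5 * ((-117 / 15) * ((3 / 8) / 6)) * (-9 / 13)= 27 / 16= 1.69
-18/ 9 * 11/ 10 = -11/ 5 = -2.20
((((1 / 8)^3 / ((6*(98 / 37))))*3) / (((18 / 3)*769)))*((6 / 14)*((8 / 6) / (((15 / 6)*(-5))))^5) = -296 / 625931455078125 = -0.00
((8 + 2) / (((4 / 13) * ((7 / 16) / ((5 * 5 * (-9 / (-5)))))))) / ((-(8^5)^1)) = -2925 / 28672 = -0.10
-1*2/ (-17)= 2/ 17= 0.12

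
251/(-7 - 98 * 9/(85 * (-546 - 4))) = -5867125/163184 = -35.95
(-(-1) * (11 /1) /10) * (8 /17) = 44 /85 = 0.52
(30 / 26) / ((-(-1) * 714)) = 5 / 3094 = 0.00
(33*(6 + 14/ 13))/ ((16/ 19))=14421/ 52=277.33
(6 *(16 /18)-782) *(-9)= 6990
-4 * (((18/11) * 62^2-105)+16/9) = -2450036/99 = -24747.84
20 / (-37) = -20 / 37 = -0.54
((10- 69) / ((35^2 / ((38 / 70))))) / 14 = -1121 / 600250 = -0.00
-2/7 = -0.29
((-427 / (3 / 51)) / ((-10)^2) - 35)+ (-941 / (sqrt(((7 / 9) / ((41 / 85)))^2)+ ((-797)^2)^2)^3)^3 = -96704967184119734884182200805172723497846967084177802232108798340342496566067076717780924163290745968729918147133693001979015328669 / 898828582434424527225413149969074481809154820003511499508400393534180654020513771891262423675906156024246078084078906830887321600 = -107.59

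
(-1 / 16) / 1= -1 / 16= -0.06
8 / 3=2.67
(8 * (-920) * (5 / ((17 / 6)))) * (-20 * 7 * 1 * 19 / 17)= 587328000 / 289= 2032276.82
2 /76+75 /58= 727 /551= 1.32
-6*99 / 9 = -66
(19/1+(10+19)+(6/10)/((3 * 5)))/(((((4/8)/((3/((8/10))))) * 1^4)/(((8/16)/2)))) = 3603/40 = 90.08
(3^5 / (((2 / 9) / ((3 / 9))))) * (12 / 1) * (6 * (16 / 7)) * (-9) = -539876.57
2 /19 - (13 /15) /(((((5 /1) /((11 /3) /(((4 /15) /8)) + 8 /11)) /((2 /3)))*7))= -27002 /15675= -1.72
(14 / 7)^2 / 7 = 4 / 7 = 0.57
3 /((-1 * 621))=-1 /207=-0.00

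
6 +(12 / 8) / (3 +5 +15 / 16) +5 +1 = 1740 / 143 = 12.17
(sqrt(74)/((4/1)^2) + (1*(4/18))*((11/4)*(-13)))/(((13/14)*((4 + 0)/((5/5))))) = -77/36 + 7*sqrt(74)/416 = -1.99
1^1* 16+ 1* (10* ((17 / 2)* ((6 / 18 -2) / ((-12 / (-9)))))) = -361 / 4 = -90.25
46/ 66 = 23/ 33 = 0.70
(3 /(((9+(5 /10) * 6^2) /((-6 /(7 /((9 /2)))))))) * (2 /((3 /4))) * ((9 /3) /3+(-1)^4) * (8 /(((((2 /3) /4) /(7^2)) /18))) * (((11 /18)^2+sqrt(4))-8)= 1633408 /3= 544469.33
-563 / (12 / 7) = -3941 / 12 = -328.42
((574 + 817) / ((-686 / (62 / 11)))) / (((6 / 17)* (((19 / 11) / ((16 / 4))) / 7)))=-1466114 / 2793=-524.92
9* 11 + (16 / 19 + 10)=2087 / 19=109.84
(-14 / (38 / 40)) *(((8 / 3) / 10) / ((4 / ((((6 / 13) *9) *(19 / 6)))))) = -168 / 13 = -12.92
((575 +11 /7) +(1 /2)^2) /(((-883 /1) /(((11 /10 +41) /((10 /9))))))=-24.75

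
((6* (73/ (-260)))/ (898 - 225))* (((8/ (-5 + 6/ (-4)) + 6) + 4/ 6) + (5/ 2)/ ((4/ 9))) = -251923/ 9098960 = -0.03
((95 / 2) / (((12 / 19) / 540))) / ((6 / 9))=243675 / 4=60918.75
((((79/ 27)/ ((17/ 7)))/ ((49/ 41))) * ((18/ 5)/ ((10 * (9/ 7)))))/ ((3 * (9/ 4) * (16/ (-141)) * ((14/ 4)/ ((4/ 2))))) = -152233/ 722925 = -0.21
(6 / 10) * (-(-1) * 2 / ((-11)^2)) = 6 / 605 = 0.01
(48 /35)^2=2304 /1225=1.88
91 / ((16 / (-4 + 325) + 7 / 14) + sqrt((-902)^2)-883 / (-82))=1197651 / 12020180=0.10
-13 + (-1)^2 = -12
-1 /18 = -0.06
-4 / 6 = -2 / 3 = -0.67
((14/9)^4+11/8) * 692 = 65653327/13122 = 5003.30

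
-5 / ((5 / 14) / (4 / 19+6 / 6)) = -322 / 19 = -16.95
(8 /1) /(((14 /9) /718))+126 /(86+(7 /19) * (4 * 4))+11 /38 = 95318575 /25802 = 3694.23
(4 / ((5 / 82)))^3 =35287552 / 125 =282300.42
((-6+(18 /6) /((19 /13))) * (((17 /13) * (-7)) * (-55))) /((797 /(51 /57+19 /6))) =-75758375 /7480642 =-10.13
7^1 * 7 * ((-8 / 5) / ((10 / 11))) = -2156 / 25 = -86.24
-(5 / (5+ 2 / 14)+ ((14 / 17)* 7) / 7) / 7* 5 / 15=-157 / 1836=-0.09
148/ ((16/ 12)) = 111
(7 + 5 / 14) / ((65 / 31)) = 3193 / 910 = 3.51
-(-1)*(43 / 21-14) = -11.95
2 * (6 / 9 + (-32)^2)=6148 / 3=2049.33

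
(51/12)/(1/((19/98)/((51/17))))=323/1176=0.27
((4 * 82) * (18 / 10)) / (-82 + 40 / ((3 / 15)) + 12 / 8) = 5904 / 1195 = 4.94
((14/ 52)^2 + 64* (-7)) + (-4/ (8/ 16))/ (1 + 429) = -65104489/ 145340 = -447.95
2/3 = 0.67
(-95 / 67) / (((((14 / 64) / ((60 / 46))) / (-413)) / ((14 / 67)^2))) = 1054636800 / 6917549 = 152.46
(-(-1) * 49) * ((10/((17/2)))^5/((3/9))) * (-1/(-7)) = 67200000/1419857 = 47.33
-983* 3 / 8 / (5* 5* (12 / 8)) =-983 / 100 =-9.83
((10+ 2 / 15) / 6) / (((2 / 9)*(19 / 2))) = 0.80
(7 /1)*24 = 168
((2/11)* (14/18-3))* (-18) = 80/11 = 7.27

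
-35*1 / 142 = -35 / 142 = -0.25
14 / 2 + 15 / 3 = 12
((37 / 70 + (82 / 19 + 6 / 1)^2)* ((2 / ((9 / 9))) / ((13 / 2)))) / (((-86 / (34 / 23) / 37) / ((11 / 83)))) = -1625951162 / 586226095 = -2.77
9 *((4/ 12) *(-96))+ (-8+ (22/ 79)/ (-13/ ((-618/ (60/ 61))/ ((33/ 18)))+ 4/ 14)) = -995664206/ 3373537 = -295.14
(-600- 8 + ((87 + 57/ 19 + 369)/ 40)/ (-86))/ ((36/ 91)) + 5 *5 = -187274089/ 123840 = -1512.23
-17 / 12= -1.42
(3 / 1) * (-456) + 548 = -820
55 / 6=9.17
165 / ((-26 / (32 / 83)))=-2640 / 1079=-2.45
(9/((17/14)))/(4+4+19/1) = 14/51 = 0.27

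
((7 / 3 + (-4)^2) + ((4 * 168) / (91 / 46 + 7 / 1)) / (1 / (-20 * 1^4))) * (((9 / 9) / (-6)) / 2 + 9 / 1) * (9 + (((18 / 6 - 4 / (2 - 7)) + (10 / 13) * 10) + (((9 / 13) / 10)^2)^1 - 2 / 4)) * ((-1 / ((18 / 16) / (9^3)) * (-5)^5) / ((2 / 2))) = -533887728564.68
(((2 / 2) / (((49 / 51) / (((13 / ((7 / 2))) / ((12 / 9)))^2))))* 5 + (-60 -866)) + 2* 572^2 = 6276044823 / 9604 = 653482.38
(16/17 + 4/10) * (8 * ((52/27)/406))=0.05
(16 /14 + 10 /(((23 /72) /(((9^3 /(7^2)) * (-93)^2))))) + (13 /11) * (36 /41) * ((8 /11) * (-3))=22521381533624 /5591047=4028115.22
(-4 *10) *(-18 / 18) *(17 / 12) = 170 / 3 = 56.67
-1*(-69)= 69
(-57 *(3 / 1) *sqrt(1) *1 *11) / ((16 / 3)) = -5643 / 16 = -352.69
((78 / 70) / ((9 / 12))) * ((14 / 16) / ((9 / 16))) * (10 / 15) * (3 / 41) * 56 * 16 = 101.01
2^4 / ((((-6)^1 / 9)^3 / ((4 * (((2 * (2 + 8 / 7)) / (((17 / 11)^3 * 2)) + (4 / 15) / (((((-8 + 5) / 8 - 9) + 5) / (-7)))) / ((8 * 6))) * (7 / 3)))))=-13.42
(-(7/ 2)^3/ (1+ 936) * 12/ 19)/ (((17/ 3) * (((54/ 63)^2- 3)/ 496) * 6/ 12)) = 25008816/ 11198087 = 2.23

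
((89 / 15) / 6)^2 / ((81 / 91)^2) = 65593801 / 53144100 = 1.23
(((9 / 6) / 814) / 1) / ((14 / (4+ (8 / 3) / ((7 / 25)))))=71 / 39886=0.00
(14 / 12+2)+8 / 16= 11 / 3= 3.67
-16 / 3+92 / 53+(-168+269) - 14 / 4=29861 / 318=93.90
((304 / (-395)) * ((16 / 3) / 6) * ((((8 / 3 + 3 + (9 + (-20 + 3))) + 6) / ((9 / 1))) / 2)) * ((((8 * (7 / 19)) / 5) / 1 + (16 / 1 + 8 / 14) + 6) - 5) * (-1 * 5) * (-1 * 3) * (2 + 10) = -34008832 / 74655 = -455.55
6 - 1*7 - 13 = -14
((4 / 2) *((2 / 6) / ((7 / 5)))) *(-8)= -80 / 21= -3.81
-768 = -768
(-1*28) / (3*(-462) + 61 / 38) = 1064 / 52607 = 0.02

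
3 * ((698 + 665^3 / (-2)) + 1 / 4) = -1764469371 / 4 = -441117342.75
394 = 394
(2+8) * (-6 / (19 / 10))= -600 / 19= -31.58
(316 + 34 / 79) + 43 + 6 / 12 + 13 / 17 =968827 / 2686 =360.70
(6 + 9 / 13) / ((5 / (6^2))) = 3132 / 65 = 48.18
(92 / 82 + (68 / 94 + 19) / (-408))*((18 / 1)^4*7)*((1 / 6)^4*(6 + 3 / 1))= 1435795389 / 262072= 5478.63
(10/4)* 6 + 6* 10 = 75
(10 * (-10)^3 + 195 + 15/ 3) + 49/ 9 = -88151/ 9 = -9794.56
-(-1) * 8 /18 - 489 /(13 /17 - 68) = 8821 /1143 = 7.72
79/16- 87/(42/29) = -6175/112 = -55.13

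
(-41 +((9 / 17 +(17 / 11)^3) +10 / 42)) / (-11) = 17363212 / 5226837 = 3.32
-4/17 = -0.24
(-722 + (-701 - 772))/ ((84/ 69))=-50485/ 28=-1803.04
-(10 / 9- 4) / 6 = 13 / 27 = 0.48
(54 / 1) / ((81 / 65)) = 43.33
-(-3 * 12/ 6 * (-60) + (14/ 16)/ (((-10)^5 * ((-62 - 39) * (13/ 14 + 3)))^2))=-222177780000000000343/ 617160500000000000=-360.00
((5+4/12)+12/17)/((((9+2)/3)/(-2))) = -3.29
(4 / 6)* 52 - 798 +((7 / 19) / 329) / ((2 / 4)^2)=-2044958 / 2679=-763.33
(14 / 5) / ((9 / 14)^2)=2744 / 405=6.78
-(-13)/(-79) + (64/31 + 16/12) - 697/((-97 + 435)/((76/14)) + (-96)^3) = 23493550828/7264368291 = 3.23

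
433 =433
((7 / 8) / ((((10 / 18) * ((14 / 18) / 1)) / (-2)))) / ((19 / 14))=-567 / 190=-2.98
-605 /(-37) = 605 /37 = 16.35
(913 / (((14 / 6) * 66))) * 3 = 249 / 14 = 17.79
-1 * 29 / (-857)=29 / 857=0.03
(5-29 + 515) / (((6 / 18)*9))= 163.67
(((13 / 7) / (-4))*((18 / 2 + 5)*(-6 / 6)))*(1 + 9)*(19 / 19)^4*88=5720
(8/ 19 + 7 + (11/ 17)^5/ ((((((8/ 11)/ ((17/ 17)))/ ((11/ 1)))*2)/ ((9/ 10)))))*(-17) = -35364280161/ 253903840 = -139.28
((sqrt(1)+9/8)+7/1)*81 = 5913/8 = 739.12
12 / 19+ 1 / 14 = 187 / 266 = 0.70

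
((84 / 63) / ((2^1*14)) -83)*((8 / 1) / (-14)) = 47.40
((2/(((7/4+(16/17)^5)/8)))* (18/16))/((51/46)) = 6.52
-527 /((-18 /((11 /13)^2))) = 63767 /3042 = 20.96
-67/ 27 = -2.48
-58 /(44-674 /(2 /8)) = 0.02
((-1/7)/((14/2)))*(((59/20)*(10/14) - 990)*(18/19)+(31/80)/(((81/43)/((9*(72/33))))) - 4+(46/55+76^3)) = -9612809246/1075305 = -8939.61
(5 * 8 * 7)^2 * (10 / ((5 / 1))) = 156800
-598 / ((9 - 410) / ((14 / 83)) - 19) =8372 / 33549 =0.25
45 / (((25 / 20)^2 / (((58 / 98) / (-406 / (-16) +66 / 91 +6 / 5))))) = 434304 / 695611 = 0.62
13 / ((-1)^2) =13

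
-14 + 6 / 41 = -568 / 41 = -13.85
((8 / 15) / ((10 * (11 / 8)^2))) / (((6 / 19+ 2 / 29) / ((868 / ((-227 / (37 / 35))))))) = -0.30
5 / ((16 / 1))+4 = 69 / 16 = 4.31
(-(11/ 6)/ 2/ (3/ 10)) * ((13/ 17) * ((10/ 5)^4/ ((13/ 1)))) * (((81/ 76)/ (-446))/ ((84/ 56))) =330/ 72029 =0.00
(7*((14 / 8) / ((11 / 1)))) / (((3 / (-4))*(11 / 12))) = -196 / 121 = -1.62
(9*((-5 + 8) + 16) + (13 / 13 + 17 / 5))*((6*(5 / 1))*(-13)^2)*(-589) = -523784742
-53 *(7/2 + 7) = -1113/2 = -556.50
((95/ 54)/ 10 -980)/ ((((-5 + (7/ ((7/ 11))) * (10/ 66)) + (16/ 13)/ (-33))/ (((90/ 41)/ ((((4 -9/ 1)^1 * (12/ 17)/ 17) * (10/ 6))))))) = -106664987/ 57840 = -1844.14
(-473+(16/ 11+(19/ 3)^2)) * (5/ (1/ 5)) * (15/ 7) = -5339000/ 231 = -23112.55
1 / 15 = 0.07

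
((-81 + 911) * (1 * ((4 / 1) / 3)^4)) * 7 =1487360 / 81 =18362.47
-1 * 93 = -93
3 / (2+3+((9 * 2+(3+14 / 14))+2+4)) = 1 / 11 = 0.09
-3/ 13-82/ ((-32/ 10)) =2641/ 104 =25.39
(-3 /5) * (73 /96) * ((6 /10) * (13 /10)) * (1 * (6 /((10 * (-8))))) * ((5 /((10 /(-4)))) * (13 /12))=-37011 /640000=-0.06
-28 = -28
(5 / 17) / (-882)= -5 / 14994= -0.00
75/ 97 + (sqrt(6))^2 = 657/ 97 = 6.77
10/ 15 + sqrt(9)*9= 83/ 3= 27.67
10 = 10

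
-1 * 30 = -30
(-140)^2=19600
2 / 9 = 0.22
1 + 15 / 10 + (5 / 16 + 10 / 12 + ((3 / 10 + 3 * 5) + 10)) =6947 / 240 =28.95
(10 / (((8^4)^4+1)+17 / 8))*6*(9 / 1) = 1440 / 750599937895091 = 0.00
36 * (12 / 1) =432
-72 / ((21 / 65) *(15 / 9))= -936 / 7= -133.71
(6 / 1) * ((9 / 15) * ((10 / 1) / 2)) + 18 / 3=24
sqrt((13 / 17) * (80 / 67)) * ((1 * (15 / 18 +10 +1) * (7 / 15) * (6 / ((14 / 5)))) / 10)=71 * sqrt(74035) / 17085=1.13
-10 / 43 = -0.23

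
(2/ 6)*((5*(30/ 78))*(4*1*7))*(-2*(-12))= 5600/ 13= 430.77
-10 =-10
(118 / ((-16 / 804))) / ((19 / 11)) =-130449 / 38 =-3432.87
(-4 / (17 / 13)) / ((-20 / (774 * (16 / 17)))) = 111.41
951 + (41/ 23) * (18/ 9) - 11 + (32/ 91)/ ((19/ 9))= 37529382/ 39767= 943.73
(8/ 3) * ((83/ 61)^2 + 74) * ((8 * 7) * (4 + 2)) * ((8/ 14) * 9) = 1300575744/ 3721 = 349523.18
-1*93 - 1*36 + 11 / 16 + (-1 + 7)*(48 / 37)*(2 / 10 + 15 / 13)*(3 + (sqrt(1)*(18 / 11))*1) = -3057401 / 38480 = -79.45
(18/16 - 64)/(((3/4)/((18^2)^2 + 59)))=-52832605/6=-8805434.17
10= 10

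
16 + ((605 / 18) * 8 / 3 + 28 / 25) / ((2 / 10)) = 63416 / 135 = 469.75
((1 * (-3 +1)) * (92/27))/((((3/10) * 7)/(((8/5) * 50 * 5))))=-736000/567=-1298.06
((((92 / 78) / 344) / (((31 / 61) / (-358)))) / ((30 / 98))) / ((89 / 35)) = -86139991 / 27761058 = -3.10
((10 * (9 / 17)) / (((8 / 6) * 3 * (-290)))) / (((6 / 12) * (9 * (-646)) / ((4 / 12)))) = 1 / 1910868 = 0.00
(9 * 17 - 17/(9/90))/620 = -17/620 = -0.03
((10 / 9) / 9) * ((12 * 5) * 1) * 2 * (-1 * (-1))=400 / 27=14.81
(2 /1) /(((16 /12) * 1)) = 3 /2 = 1.50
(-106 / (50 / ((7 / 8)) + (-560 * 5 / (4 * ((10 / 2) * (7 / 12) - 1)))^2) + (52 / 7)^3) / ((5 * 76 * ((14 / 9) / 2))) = 312654246206067 / 225417894604000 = 1.39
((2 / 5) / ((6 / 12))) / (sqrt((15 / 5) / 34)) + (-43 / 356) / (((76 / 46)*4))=-989 / 54112 + 4*sqrt(102) / 15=2.67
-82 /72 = -41 /36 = -1.14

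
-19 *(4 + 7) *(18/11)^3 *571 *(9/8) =-71180289/121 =-588266.85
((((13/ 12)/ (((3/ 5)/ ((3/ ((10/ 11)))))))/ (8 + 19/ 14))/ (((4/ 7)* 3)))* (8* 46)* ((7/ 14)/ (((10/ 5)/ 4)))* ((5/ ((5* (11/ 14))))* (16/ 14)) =234416/ 1179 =198.83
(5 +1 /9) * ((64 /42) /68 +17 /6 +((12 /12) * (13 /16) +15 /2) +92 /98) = 11134001 /179928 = 61.88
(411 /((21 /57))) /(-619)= -7809 /4333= -1.80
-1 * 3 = -3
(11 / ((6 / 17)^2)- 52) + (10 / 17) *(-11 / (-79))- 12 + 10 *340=3424.39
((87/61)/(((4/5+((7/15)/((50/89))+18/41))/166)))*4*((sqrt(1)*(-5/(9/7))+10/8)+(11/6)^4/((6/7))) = 1011134666125/209640042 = 4823.19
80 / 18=4.44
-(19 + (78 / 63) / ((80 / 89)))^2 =-292991689 / 705600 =-415.24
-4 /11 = -0.36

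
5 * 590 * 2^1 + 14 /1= 5914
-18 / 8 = -9 / 4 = -2.25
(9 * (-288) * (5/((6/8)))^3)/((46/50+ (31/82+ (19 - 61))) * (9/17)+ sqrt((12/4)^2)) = 8921600000/215467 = 41405.88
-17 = -17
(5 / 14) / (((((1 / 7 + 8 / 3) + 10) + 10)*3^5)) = 5 / 77598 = 0.00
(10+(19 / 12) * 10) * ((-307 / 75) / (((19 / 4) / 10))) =-38068 / 171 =-222.62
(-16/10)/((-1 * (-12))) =-2/15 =-0.13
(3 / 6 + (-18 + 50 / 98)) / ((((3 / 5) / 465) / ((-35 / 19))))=6451875 / 266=24255.17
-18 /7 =-2.57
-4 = -4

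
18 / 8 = 9 / 4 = 2.25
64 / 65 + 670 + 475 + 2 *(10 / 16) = 298281 / 260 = 1147.23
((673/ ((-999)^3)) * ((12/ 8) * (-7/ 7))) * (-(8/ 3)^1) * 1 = -2692/ 997002999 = -0.00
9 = 9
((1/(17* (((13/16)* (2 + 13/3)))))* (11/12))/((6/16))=352/12597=0.03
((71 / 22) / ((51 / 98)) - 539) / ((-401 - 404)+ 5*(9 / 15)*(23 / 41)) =3063725 / 4619274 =0.66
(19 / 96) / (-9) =-0.02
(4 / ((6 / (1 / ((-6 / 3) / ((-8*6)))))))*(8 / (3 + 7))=64 / 5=12.80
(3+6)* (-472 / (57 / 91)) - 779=-143657 / 19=-7560.89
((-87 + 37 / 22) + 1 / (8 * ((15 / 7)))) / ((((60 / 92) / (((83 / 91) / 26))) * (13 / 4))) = -214844587 / 152252100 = -1.41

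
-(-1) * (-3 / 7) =-3 / 7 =-0.43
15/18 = 5/6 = 0.83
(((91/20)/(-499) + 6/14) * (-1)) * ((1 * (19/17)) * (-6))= 1670271/593810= 2.81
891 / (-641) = -891 / 641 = -1.39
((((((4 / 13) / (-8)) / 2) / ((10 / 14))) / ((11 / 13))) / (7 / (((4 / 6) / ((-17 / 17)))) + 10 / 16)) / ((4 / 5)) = 7 / 1738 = 0.00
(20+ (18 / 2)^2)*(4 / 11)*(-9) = -3636 / 11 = -330.55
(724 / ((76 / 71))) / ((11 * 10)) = 12851 / 2090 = 6.15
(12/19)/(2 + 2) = 3/19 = 0.16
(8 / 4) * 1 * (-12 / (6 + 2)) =-3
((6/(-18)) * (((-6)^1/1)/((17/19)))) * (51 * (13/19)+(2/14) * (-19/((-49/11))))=462760/5831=79.36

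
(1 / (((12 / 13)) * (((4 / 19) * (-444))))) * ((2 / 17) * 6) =-247 / 30192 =-0.01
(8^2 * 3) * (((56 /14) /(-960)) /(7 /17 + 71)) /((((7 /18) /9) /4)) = -22032 /21245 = -1.04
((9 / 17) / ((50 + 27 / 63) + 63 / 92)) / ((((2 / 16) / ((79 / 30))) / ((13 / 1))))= 7936656 / 2797945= 2.84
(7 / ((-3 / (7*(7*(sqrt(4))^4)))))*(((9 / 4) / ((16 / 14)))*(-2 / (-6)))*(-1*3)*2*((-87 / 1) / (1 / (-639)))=400436379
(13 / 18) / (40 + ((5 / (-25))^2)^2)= 8125 / 450018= 0.02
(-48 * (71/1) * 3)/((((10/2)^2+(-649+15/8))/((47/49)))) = 427136/27097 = 15.76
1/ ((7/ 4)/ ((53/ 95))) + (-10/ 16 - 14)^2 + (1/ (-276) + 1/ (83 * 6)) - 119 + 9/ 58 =674072501699/ 7068492480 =95.36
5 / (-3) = -5 / 3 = -1.67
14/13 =1.08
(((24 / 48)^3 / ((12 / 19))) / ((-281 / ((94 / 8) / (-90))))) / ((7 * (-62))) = -0.00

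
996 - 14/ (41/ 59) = 40010/ 41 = 975.85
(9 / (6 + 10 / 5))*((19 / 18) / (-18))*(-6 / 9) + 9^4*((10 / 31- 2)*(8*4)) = -4716361139 / 13392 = -352177.50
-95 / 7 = -13.57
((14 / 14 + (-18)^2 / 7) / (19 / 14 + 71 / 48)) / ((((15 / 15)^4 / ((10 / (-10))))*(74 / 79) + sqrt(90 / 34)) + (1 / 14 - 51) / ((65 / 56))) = -35462282229920 / 95197968281511 - 139646119600*sqrt(85) / 95197968281511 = -0.39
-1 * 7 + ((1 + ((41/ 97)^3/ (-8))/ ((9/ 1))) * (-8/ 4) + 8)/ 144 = -6.96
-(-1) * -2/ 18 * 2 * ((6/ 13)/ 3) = -4/ 117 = -0.03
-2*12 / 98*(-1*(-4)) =-48 / 49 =-0.98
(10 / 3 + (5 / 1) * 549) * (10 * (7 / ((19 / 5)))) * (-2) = -5771500 / 57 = -101254.39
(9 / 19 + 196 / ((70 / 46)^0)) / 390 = 3733 / 7410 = 0.50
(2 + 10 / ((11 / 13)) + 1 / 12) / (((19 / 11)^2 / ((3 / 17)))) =20185 / 24548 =0.82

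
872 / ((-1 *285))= -872 / 285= -3.06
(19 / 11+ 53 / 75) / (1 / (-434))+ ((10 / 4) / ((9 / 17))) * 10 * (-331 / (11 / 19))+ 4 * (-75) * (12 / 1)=-78345041 / 2475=-31654.56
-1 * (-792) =792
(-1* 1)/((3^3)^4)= -1/531441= -0.00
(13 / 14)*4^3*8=3328 / 7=475.43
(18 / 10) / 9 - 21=-104 / 5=-20.80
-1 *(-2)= 2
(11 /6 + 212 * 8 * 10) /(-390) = -101771 /2340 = -43.49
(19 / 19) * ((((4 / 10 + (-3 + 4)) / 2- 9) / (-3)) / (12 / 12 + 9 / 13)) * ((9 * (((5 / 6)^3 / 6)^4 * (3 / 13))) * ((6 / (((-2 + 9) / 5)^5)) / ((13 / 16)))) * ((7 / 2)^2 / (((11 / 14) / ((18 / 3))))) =12664794921875 / 335559704223744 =0.04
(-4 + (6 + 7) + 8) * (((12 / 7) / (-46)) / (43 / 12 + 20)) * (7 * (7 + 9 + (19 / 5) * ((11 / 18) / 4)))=-3.12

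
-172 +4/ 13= -2232/ 13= -171.69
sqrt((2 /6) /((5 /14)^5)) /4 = 49 * sqrt(210) /375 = 1.89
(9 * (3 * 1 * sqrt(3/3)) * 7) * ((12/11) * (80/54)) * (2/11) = 6720/121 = 55.54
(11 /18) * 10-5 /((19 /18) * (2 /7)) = -1790 /171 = -10.47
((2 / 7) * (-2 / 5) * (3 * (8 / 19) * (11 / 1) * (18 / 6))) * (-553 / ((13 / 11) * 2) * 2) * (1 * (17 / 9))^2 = 88401632 / 11115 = 7953.36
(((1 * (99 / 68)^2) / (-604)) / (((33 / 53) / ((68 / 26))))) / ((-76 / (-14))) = -0.00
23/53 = 0.43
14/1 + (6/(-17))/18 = 713/51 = 13.98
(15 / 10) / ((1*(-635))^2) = 3 / 806450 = 0.00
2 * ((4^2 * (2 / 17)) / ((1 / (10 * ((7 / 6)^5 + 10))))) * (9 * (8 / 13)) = 15130720 / 5967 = 2535.73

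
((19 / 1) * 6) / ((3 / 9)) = 342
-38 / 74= -19 / 37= -0.51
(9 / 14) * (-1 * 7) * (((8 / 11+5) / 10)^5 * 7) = -62523502209 / 32210200000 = -1.94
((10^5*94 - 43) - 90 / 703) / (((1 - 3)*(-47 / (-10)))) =-33040848405 / 33041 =-999995.41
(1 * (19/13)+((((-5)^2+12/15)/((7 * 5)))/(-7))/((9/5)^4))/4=0.36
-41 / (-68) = 41 / 68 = 0.60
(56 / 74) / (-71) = -28 / 2627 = -0.01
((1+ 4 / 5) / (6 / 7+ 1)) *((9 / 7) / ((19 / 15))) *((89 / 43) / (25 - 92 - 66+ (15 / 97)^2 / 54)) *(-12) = 14651167896 / 79746259697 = 0.18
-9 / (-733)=9 / 733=0.01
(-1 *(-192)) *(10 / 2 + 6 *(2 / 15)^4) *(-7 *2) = -75628672 / 5625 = -13445.10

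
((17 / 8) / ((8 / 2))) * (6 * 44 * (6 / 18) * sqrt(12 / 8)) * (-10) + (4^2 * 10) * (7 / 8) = 140-935 * sqrt(6) / 4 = -432.57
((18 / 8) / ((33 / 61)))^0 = 1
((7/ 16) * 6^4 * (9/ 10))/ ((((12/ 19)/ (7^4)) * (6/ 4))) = 25865973/ 20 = 1293298.65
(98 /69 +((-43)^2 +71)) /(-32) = -60.04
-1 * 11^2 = -121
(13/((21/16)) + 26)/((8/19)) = 7163/84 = 85.27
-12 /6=-2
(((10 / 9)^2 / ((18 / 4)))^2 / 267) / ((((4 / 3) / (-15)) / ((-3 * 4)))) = 200000 / 5255361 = 0.04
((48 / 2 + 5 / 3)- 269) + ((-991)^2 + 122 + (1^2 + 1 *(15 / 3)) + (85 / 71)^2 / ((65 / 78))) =14850292787 / 15123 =981967.39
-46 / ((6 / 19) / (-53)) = 7720.33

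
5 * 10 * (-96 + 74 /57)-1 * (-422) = -245846 /57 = -4313.09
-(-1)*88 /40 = 11 /5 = 2.20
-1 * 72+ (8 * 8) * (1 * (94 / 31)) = 3784 / 31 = 122.06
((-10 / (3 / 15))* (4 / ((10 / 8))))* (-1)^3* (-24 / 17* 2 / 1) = -7680 / 17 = -451.76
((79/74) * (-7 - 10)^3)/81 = -388127/5994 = -64.75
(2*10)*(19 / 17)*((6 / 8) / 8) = 285 / 136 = 2.10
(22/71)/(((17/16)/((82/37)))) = 28864/44659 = 0.65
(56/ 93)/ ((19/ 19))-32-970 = -93130/ 93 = -1001.40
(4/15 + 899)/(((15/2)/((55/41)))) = 7238/45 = 160.84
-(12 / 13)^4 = -20736 / 28561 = -0.73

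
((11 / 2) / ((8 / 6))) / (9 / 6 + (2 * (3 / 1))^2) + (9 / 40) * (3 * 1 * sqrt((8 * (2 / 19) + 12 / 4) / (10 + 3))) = 11 / 100 + 27 * sqrt(18031) / 9880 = 0.48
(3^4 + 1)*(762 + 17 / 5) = 313814 / 5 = 62762.80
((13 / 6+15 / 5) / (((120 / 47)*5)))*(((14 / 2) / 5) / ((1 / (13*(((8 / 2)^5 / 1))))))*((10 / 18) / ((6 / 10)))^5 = 662935000000 / 129140163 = 5133.45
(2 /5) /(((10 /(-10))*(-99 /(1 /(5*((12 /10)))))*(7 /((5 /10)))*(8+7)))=1 /311850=0.00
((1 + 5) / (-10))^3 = -27 / 125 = -0.22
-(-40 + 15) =25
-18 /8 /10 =-9 /40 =-0.22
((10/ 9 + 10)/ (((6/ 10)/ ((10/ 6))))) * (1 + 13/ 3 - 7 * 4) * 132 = -7480000/ 81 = -92345.68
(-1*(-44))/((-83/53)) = -28.10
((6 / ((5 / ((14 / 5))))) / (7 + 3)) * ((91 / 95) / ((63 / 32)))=5824 / 35625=0.16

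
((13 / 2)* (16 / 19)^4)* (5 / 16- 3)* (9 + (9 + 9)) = -30910464 / 130321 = -237.19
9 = 9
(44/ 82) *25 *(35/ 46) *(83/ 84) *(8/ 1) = 228250/ 2829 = 80.68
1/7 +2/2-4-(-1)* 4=8/7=1.14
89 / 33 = 2.70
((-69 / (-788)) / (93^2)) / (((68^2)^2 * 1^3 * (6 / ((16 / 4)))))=23 / 72861443283456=0.00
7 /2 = 3.50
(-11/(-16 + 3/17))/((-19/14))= -2618/5111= -0.51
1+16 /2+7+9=25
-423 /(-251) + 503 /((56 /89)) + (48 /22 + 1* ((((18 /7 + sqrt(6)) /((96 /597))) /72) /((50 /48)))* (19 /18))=3781* sqrt(6) /43200 + 37270319041 /46384800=803.72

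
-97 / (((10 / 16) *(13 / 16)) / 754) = -720128 / 5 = -144025.60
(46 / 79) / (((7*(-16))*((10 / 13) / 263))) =-78637 / 44240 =-1.78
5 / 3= 1.67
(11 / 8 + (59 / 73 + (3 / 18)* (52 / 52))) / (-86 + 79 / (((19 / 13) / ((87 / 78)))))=-78223 / 855852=-0.09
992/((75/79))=78368/75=1044.91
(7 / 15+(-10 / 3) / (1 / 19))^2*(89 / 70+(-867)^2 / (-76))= -23392346764517 / 598500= -39084957.00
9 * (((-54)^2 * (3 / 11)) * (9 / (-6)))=-118098 / 11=-10736.18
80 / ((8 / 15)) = 150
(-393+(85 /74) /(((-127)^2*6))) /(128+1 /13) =-36586957979 /11923524540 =-3.07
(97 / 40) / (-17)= -97 / 680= -0.14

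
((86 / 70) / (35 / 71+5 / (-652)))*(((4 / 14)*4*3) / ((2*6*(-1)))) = -3981112 / 5503925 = -0.72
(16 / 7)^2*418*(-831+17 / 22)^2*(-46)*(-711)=26535688237843200 / 539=49231332537742.49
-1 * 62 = -62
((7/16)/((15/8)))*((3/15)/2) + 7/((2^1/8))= 28.02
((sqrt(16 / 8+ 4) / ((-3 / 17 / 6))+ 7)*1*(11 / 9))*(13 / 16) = 1001 / 144 - 2431*sqrt(6) / 72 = -75.75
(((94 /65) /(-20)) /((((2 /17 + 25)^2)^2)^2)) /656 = -327860599727 /471237882925010018992938400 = -0.00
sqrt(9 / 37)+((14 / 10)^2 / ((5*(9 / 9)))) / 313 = 49 / 39125+3*sqrt(37) / 37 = 0.49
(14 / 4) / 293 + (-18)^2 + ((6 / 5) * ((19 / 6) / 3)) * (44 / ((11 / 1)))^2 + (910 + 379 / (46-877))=3052844723 / 2434830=1253.82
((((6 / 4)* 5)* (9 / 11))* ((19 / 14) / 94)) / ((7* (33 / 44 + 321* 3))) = 171 / 13021162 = 0.00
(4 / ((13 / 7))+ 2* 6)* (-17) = -3128 / 13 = -240.62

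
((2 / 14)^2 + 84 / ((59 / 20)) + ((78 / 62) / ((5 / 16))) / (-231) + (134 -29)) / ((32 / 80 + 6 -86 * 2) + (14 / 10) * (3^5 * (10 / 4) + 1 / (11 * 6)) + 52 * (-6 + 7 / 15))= 986897349 / 2936700928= 0.34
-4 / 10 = -2 / 5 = -0.40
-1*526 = -526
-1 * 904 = -904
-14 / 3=-4.67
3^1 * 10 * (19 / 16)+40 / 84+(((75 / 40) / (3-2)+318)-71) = 11969 / 42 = 284.98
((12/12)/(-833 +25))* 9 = -9/808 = -0.01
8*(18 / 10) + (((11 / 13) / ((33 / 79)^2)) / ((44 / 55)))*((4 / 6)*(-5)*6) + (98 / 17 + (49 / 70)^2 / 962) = -16363103893 / 161904600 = -101.07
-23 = -23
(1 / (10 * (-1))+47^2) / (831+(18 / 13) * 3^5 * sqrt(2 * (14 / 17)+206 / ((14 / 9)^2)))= 0.56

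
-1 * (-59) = 59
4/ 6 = 2/ 3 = 0.67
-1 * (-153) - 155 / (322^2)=15863497 / 103684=153.00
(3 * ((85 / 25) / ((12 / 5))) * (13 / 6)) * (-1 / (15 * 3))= -221 / 1080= -0.20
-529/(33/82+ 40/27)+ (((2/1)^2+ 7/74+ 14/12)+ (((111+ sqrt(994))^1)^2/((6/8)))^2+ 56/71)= 31529920* sqrt(994)/3+ 39669923302901294/98614953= 733626848.79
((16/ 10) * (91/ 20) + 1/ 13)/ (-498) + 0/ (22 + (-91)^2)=-797/ 53950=-0.01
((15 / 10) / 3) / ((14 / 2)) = 1 / 14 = 0.07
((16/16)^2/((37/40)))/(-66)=-20/1221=-0.02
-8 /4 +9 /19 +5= 66 /19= 3.47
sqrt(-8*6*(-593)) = 4*sqrt(1779) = 168.71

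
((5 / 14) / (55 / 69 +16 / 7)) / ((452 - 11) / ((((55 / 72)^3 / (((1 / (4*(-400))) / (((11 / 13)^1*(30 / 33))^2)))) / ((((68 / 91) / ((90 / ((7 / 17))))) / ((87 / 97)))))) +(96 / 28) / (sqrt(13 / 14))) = 789717034870435546875 / 21664381935720476001182248 +26143878496551513671875*sqrt(182) / 10832190967860238000591124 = 0.03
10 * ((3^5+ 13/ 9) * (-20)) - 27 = -440243/ 9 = -48915.89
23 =23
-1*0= 0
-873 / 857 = -1.02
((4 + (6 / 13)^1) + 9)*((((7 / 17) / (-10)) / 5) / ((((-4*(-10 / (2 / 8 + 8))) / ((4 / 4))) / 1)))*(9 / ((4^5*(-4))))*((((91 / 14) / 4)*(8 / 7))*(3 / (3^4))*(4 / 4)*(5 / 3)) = 77 / 13369344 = 0.00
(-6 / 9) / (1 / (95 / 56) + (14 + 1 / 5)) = -38 / 843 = -0.05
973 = 973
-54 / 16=-27 / 8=-3.38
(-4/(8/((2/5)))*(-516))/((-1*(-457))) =516/2285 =0.23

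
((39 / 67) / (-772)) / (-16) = 39 / 827584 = 0.00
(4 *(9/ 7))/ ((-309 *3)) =-4/ 721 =-0.01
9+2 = 11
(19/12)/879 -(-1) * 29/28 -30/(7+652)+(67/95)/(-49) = 0.98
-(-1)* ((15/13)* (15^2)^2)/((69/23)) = 253125/13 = 19471.15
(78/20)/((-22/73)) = -2847/220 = -12.94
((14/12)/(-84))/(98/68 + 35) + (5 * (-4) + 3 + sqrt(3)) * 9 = -6824429/44604 + 9 * sqrt(3) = -137.41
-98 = -98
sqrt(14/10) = sqrt(35)/5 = 1.18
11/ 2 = 5.50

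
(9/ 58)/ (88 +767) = 1/ 5510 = 0.00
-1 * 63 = -63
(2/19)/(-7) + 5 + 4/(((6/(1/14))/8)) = 2141/399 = 5.37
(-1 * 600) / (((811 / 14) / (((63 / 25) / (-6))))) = 3528 / 811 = 4.35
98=98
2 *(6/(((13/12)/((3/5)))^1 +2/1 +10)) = 0.87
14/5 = 2.80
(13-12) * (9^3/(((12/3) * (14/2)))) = 729/28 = 26.04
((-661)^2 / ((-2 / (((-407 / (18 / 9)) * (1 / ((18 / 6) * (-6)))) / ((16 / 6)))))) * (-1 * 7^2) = 8713515503 / 192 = 45382893.24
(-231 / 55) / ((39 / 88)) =-616 / 65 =-9.48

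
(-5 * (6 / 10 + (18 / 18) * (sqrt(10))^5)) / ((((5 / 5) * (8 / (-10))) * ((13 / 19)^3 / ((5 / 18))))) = 171475 / 52728 + 21434375 * sqrt(10) / 39546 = 1717.24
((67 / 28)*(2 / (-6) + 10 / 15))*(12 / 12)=67 / 84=0.80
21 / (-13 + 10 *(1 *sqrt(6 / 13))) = -3.38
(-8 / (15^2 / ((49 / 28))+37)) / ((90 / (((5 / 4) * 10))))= -70 / 10431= -0.01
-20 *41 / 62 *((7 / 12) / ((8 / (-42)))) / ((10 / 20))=10045 / 124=81.01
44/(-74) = -22/37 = -0.59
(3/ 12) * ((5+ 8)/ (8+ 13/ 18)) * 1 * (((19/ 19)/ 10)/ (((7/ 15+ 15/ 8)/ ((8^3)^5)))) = 24699429206360064/ 44117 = 559861939985.95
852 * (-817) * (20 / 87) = -4640560 / 29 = -160019.31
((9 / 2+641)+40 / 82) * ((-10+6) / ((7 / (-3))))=1107.41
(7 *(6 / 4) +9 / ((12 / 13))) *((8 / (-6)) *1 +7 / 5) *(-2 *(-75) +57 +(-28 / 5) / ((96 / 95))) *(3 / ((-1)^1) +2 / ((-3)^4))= -233047 / 288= -809.19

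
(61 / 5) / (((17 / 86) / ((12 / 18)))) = 10492 / 255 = 41.15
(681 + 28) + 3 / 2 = 1421 / 2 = 710.50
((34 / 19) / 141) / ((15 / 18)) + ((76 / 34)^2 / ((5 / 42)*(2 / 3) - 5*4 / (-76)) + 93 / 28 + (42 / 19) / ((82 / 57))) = 28828344577 / 1481361980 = 19.46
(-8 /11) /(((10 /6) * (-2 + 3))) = -24 /55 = -0.44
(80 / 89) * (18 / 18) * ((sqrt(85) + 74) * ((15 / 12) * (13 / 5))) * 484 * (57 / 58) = 3586440 * sqrt(85) / 2581 + 265396560 / 2581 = 115638.09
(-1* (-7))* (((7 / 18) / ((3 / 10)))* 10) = 2450 / 27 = 90.74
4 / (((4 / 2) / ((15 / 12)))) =2.50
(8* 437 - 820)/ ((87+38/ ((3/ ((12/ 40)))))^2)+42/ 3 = 738131/ 51529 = 14.32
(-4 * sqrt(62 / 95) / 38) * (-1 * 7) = 14 * sqrt(5890) / 1805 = 0.60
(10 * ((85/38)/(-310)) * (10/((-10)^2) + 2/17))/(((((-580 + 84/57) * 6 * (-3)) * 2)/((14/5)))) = -259/122670720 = -0.00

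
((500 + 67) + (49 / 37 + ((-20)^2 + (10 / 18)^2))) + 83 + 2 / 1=3157738 / 2997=1053.63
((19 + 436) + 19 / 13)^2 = 35212356 / 169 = 208357.14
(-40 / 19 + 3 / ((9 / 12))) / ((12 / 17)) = 2.68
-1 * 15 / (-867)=5 / 289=0.02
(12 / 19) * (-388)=-4656 / 19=-245.05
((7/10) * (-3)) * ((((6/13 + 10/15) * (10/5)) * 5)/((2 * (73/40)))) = -6160/949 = -6.49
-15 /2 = -7.50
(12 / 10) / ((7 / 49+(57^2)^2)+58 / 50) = 70 / 615766801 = 0.00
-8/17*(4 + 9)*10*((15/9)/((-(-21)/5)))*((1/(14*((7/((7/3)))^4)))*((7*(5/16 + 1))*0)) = 0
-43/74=-0.58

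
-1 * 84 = -84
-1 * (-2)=2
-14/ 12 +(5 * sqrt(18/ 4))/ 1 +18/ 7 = 59/ 42 +15 * sqrt(2)/ 2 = 12.01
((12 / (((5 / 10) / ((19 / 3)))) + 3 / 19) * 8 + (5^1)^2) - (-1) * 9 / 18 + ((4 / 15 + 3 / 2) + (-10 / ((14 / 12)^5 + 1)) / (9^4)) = 78474289277 / 63055395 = 1244.53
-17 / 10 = -1.70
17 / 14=1.21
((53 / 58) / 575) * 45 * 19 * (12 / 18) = 3021 / 3335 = 0.91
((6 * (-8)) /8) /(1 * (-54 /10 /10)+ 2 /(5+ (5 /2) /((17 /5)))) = 31.37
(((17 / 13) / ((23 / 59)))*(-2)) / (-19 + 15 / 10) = 0.38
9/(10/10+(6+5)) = 3/4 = 0.75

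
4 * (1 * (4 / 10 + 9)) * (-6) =-225.60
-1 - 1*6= -7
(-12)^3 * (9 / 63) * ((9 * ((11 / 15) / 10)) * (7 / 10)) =-14256 / 125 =-114.05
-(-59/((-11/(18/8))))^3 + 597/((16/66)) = 60054957/85184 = 705.00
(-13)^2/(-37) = -169/37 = -4.57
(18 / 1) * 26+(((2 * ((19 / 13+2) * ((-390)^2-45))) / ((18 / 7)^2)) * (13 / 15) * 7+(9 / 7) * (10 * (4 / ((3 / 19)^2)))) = 40671191 / 42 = 968361.69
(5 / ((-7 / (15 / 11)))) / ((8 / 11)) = -75 / 56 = -1.34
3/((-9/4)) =-4/3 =-1.33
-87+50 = -37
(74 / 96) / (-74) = -1 / 96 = -0.01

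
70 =70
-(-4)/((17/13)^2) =676/289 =2.34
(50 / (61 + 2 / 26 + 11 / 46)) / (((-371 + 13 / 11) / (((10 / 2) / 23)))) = -17875 / 37290339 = -0.00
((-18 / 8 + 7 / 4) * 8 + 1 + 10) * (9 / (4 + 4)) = 63 / 8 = 7.88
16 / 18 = 8 / 9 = 0.89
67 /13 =5.15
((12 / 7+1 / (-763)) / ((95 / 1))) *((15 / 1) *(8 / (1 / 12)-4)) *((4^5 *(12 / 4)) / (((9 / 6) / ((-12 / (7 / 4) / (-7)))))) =35461398528 / 710353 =49920.81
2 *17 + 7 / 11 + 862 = 9863 / 11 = 896.64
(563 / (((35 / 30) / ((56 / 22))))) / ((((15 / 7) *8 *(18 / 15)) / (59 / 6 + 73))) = 1958677 / 396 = 4946.15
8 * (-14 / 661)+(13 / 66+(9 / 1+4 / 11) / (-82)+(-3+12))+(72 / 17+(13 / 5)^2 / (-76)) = 377254559591 / 28886955900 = 13.06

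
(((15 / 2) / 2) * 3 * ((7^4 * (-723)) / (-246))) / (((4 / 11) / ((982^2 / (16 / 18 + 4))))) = 56497237123005 / 1312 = 43061918538.88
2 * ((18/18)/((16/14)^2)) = 49/32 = 1.53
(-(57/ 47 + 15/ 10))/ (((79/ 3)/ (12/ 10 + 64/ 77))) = -59823/ 285901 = -0.21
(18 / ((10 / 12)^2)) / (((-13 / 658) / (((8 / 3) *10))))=-2274048 / 65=-34985.35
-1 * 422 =-422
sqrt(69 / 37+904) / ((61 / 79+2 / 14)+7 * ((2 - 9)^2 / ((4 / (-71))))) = -0.00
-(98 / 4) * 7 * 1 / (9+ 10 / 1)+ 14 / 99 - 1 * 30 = -146285 / 3762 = -38.88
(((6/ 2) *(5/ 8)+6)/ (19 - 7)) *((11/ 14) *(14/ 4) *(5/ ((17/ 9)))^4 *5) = 4736221875/ 10690688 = 443.02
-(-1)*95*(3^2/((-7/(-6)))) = 5130/7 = 732.86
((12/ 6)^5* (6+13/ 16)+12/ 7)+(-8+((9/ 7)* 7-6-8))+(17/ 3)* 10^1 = 5531/ 21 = 263.38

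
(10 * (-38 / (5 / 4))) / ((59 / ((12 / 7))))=-3648 / 413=-8.83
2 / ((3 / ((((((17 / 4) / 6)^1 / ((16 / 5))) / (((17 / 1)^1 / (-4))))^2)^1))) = 25 / 13824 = 0.00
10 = 10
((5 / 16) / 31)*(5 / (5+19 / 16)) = 25 / 3069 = 0.01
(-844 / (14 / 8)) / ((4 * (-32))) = 211 / 56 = 3.77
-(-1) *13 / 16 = 13 / 16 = 0.81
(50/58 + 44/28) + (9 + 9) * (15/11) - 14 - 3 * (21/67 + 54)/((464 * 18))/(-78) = 4846811225/373429056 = 12.98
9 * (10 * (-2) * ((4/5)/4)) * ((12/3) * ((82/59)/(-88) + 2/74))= -38844/24013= -1.62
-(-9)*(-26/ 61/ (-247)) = 18/ 1159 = 0.02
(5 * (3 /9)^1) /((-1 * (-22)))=5 /66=0.08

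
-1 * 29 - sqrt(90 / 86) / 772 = -29 - 3 * sqrt(215) / 33196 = -29.00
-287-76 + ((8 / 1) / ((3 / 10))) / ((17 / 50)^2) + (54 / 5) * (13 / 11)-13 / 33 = -1906602 / 15895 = -119.95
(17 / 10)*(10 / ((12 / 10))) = 14.17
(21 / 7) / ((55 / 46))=138 / 55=2.51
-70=-70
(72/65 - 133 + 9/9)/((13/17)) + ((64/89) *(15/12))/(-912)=-733742653/4286685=-171.17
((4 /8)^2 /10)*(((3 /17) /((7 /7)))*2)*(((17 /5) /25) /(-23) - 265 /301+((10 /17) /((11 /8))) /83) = -8876439624 /1141676256875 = -0.01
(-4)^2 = 16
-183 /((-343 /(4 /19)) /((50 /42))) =6100 /45619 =0.13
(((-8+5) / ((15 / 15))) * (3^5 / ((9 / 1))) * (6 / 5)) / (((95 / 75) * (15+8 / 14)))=-10206 / 2071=-4.93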